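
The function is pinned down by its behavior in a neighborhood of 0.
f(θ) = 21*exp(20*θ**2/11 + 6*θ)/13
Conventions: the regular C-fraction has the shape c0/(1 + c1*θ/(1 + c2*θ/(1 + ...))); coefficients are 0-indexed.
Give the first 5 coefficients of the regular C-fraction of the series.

Taylor coefficients (expand at 0): a_0 = 21/13, a_1 = 126/13, a_2 = 4578/143, a_3 = 10836/143, a_4 = 224574/1573.
c0 = a_0 = 21/13. Peel one level at a time: if S = 1 + c*θ/S' with S'(0) = 1, then c is the θ-coefficient of S and S' = c*θ/(S - 1).
S_1 = c0/f = 1 + (-6)*θ + (178/11)*θ^2 + ...; c1 = -6.
S_2 = c1*θ/(S_1 - 1) = 1 + (89/33)*θ + (3367/1089)*θ^2 + ...; c2 = 89/33.
S_3 = c2*θ/(S_2 - 1) = 1 + (-3367/2937)*θ + (86041/87131)*θ^2 + ...; c3 = -3367/2937.
S_4 = c3*θ/(S_3 - 1) = 1 + (258123/299663)*θ + ...; c4 = 258123/299663.

The regular C-fraction coefficients are [21/13, -6, 89/33, -3367/2937, 258123/299663].


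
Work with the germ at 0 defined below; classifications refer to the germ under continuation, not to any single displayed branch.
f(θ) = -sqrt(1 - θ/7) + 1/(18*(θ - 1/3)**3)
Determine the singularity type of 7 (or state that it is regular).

The point is an algebraic (square-root) branch point.

The term (-1)*sqrt(1 - θ/(7)) has argument 1 - 7/(7) = 0 at 7: a square-root (algebraic, two-sheeted) branch point; the remaining terms are analytic or single-valued there.


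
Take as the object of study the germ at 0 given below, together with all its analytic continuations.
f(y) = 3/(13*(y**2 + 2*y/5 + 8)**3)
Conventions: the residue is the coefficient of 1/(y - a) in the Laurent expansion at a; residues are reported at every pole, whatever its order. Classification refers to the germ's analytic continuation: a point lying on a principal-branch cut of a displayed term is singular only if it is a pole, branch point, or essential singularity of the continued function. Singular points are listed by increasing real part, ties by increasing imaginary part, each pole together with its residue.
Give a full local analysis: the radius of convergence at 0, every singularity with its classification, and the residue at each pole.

Denominator factor (y**2 + 2*y/5 + 8)^3: discriminant -796/25, complex-conjugate roots (-1/5) + ((1/5)*sqrt(199))*i and (-1/5) - ((1/5)*sqrt(199))*i; poles of order 3, moduli (2)*sqrt(2) and (2)*sqrt(2).
The radius of convergence is the smallest modulus among the singular points: (2)*sqrt(2).
The factor y**2 + 2*y/5 + 8 splits as (y - a)(y - a') with a = (-1/5) - ((1/5)*sqrt(199))*i, a' = (-1/5) + ((1/5)*sqrt(199))*i. At the order-3 pole a set g(y) = (y - a)^3*f(y) = [3/13] / (y - a')^3.
Order-3 pole: residue = g''(a)/2; g''((-1/5) - ((1/5)*sqrt(199))*i) = ((28125/819582296)*sqrt(199))*i, so the residue is ((28125/1639164592)*sqrt(199))*i.
The factor y**2 + 2*y/5 + 8 splits as (y - a)(y - a') with a = (-1/5) + ((1/5)*sqrt(199))*i, a' = (-1/5) - ((1/5)*sqrt(199))*i. At the order-3 pole a set g(y) = (y - a)^3*f(y) = [3/13] / (y - a')^3.
Order-3 pole: residue = g''(a)/2; g''((-1/5) + ((1/5)*sqrt(199))*i) = -((28125/819582296)*sqrt(199))*i, so the residue is -((28125/1639164592)*sqrt(199))*i.
List the singular points by increasing real part (a conjugate pair: the negative imaginary part first).

Radius of convergence at 0: (2)*sqrt(2).
At (-1/5) - ((1/5)*sqrt(199))*i: a pole of order 3; residue ((28125/1639164592)*sqrt(199))*i.
At (-1/5) + ((1/5)*sqrt(199))*i: a pole of order 3; residue -((28125/1639164592)*sqrt(199))*i.


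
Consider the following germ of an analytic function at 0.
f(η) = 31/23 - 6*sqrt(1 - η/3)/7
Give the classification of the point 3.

The point is an algebraic (square-root) branch point.

The term (-6/7)*sqrt(1 - η/(3)) has argument 1 - 3/(3) = 0 at 3: a square-root (algebraic, two-sheeted) branch point; the remaining terms are analytic or single-valued there.


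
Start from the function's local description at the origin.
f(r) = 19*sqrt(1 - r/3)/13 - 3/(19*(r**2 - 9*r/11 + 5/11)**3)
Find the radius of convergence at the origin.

The radius of convergence is (1/11)*sqrt(55).

Denominator factor (r**2 - 9*r/11 + 5/11)^3: discriminant -139/121, complex-conjugate roots (9/22) + ((1/22)*sqrt(139))*i and (9/22) - ((1/22)*sqrt(139))*i; poles of order 3, moduli (1/11)*sqrt(55) and (1/11)*sqrt(55).
Branch term (19/13)*sqrt(1 - r/(3)): its argument vanishes at r = 3, a square-root branch point, modulus 3.
The radius of convergence is the smallest modulus among the singular points: (1/11)*sqrt(55).


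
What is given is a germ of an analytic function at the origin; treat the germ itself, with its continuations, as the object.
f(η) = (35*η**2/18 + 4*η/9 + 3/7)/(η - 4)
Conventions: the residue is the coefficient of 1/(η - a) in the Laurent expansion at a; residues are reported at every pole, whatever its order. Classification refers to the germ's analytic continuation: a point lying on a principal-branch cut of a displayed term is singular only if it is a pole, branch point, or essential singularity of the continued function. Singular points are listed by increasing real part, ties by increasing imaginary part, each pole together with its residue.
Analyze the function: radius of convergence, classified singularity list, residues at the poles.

Radius of convergence at 0: 4.
At 4: a pole of order 1; residue 2099/63.

Denominator factor (η - 4): pole of order 1 at 4, modulus 4.
The radius of convergence is the smallest modulus among the singular points: 4.
At the order-1 pole 4 set g(η) = (η - (4))*f(η) = 35*η**2/18 + 4*η/9 + 3/7.
Simple pole: residue = g(a) at a = 4, which is 2099/63.


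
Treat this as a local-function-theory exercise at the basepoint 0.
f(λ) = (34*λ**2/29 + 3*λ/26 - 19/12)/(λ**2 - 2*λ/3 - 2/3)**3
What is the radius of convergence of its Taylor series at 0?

Denominator factor (λ**2 - 2*λ/3 - 2/3)^3: discriminant 28/9, real irrational roots 1/3 + (1/3)*sqrt(7) and 1/3 - (1/3)*sqrt(7); poles of order 3, moduli 1/3 + (1/3)*sqrt(7) and -1/3 + (1/3)*sqrt(7).
The radius of convergence is the smallest modulus among the singular points: -1/3 + (1/3)*sqrt(7).

The radius of convergence is -1/3 + (1/3)*sqrt(7).


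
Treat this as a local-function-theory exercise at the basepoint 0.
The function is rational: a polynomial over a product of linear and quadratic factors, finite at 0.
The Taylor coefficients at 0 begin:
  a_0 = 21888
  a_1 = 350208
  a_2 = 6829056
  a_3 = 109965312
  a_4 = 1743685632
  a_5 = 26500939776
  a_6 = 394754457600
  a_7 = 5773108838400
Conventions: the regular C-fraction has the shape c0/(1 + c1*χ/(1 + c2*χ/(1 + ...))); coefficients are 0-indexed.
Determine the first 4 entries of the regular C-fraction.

The regular C-fraction coefficients are [21888, -16, -7/2, 265/14].

Taylor coefficients (read off): a_0 = 21888, a_1 = 350208, a_2 = 6829056, a_3 = 109965312.
c0 = a_0 = 21888. Peel one level at a time: if S = 1 + c*χ/S' with S'(0) = 1, then c is the χ-coefficient of S and S' = c*χ/(S - 1).
S_1 = c0/f = 1 + (-16)*χ + (-56)*χ^2 + ...; c1 = -16.
S_2 = c1*χ/(S_1 - 1) = 1 + (-7/2)*χ + (265/4)*χ^2 + ...; c2 = -7/2.
S_3 = c2*χ/(S_2 - 1) = 1 + (265/14)*χ + ...; c3 = 265/14.


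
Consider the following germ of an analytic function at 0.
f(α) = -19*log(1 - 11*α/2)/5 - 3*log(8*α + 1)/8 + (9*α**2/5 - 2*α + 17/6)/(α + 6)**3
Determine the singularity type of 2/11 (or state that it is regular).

The term (-19/5)*log(1 - α/(2/11)) has argument 1 - 2/11/(2/11) = 0 at 2/11: a logarithmic (infinitely-sheeted) branch point; the remaining terms are analytic or single-valued there.

The point is a logarithmic branch point.


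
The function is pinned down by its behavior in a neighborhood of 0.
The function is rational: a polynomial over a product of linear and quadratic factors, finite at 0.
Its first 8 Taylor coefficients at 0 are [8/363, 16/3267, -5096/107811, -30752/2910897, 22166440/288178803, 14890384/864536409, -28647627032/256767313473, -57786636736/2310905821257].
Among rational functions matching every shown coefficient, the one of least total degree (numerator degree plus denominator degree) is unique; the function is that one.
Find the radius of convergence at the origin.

The radius of convergence is (1/6)*sqrt(33).

No rational of total degree below 6 reproduces all 8 coefficients; solving the [0/6] Pade equations on them gives f(β) = 3/(2*(β - 9)**2*(β**2 + 11/12)**2), whose expansion matches every shown term.
Denominator factor (β**2 + 11/12)^2: discriminant -11/3, complex-conjugate roots ((1/6)*sqrt(33))*i and -((1/6)*sqrt(33))*i; poles of order 2, moduli (1/6)*sqrt(33) and (1/6)*sqrt(33).
Denominator factor (β - 9)^2: pole of order 2 at 9, modulus 9.
The radius of convergence is the smallest modulus among the singular points: (1/6)*sqrt(33).


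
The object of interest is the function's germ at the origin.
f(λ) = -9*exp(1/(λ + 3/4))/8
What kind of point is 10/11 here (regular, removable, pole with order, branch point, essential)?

The point is a regular point.

There is no denominator, hence no pole anywhere.
The essential point of exp(1/(λ - (-3/4))) is -3/4, not 10/11.
So the germ continues analytically to 10/11.


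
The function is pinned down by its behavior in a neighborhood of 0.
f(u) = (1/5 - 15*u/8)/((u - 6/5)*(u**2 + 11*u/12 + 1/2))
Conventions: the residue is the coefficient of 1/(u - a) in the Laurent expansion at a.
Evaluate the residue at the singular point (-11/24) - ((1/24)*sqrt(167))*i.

The residue is (205/608) - ((5521/101536)*sqrt(167))*i.

The factor u**2 + 11*u/12 + 1/2 splits as (u - a)(u - a') with a = (-11/24) - ((1/24)*sqrt(167))*i, a' = (-11/24) + ((1/24)*sqrt(167))*i. At the order-1 pole a set g(u) = (u - a)*f(u) = [(1/5 - 15*u/8)/(u - 6/5)] / (u - a').
Simple pole: residue = g(a) at a = (-11/24) - ((1/24)*sqrt(167))*i, which is (205/608) - ((5521/101536)*sqrt(167))*i.


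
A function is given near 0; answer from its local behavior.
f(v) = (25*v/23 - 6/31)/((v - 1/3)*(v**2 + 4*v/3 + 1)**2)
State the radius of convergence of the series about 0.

Denominator factor (v**2 + 4*v/3 + 1)^2: discriminant -20/9, complex-conjugate roots (-2/3) + ((1/3)*sqrt(5))*i and (-2/3) - ((1/3)*sqrt(5))*i; poles of order 2, moduli 1 and 1.
Denominator factor (v - 1/3): pole of order 1 at 1/3, modulus 1/3.
The radius of convergence is the smallest modulus among the singular points: 1/3.

The radius of convergence is 1/3.


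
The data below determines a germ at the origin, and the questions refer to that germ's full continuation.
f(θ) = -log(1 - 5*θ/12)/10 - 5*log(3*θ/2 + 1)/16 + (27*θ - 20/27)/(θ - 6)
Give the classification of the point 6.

The denominator factor θ - 6 vanishes at 6 and appears to the power 1; the numerator there equals 4354/27, nonzero, and no other factor vanishes.
The branch terms are analytic at this point.
Hence a pole whose order is the multiplicity, 1.

The point is a pole of order 1.


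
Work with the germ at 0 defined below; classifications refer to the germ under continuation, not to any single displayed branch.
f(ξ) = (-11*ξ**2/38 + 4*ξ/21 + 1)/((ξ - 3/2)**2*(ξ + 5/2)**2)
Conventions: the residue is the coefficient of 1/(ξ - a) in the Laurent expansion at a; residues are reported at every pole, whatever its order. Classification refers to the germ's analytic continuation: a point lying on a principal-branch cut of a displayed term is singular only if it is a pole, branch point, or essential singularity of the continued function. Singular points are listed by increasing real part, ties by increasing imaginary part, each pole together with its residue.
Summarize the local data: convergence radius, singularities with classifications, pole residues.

Radius of convergence at 0: 3/2.
At -5/2: a pole of order 2; residue 6353/102144.
At 3/2: a pole of order 2; residue -6353/102144.

Denominator factor (ξ - 3/2)^2: pole of order 2 at 3/2, modulus 3/2.
Denominator factor (ξ + 5/2)^2: pole of order 2 at -5/2, modulus 5/2.
The radius of convergence is the smallest modulus among the singular points: 3/2.
At the order-2 pole -5/2 set g(ξ) = (ξ - (-5/2))^2*f(ξ) = (-11*ξ**2/38 + 4*ξ/21 + 1)/(ξ - 3/2)**2.
Order-2 pole: residue = g'(a); g'(-5/2) = 6353/102144, so the residue is 6353/102144.
At the order-2 pole 3/2 set g(ξ) = (ξ - (3/2))^2*f(ξ) = (-11*ξ**2/38 + 4*ξ/21 + 1)/(ξ + 5/2)**2.
Order-2 pole: residue = g'(a); g'(3/2) = -6353/102144, so the residue is -6353/102144.
List the singular points by increasing real part (a conjugate pair: the negative imaginary part first).


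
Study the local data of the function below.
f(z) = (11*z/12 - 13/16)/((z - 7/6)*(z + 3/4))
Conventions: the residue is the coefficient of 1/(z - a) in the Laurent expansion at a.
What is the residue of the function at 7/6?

The residue is 37/276.

At the order-1 pole 7/6 set g(z) = (z - (7/6))*f(z) = (11*z/12 - 13/16)/(z + 3/4).
Simple pole: residue = g(a) at a = 7/6, which is 37/276.


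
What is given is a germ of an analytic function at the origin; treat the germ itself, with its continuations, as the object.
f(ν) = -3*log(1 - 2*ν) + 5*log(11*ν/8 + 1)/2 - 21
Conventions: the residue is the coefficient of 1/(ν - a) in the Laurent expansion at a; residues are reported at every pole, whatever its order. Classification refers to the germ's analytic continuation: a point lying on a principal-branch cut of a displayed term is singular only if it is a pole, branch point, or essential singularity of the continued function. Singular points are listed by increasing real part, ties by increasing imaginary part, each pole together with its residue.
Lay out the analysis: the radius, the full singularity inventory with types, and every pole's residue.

Branch term (5/2)*log(1 - ν/(-8/11)): its argument vanishes at ν = -8/11, a logarithmic branch point, modulus 8/11.
Branch term (-3)*log(1 - ν/(1/2)): its argument vanishes at ν = 1/2, a logarithmic branch point, modulus 1/2.
The radius of convergence is the smallest modulus among the singular points: 1/2.
List the singular points by increasing real part (a conjugate pair: the negative imaginary part first).

Radius of convergence at 0: 1/2.
At -8/11: a logarithmic branch point.
At 1/2: a logarithmic branch point.


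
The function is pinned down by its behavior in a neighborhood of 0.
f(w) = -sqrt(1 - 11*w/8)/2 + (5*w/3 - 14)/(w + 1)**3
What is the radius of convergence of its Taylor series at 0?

The radius of convergence is 8/11.

Denominator factor (w + 1)^3: pole of order 3 at -1, modulus 1.
Branch term (-1/2)*sqrt(1 - w/(8/11)): its argument vanishes at w = 8/11, a square-root branch point, modulus 8/11.
The radius of convergence is the smallest modulus among the singular points: 8/11.


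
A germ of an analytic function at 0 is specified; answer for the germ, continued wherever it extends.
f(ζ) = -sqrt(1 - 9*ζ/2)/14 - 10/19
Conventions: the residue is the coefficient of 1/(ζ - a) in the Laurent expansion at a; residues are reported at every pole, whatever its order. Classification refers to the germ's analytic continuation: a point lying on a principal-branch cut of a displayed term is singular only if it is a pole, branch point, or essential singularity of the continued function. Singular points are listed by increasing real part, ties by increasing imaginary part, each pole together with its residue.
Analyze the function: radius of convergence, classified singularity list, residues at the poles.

Radius of convergence at 0: 2/9.
At 2/9: an algebraic (square-root) branch point.

Branch term (-1/14)*sqrt(1 - ζ/(2/9)): its argument vanishes at ζ = 2/9, a square-root branch point, modulus 2/9.
The radius of convergence is the smallest modulus among the singular points: 2/9.


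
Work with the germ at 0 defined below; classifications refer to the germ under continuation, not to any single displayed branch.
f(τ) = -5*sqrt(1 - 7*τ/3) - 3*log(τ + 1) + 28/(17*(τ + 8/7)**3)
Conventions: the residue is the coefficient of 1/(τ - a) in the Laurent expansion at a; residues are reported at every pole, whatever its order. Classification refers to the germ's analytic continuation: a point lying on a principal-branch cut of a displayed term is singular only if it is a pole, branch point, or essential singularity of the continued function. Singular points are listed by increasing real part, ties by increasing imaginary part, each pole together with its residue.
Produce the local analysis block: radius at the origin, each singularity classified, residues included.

Denominator factor (τ + 8/7)^3: pole of order 3 at -8/7, modulus 8/7.
Branch term (-5)*sqrt(1 - τ/(3/7)): its argument vanishes at τ = 3/7, a square-root branch point, modulus 3/7.
Branch term (-3)*log(1 - τ/(-1)): its argument vanishes at τ = -1, a logarithmic branch point, modulus 1.
The radius of convergence is the smallest modulus among the singular points: 3/7.
The branch terms are analytic at -8/7 and contribute nothing to the residue; only the rational part matters.
At the order-3 pole -8/7 set g(τ) = (τ - (-8/7))^3*(rational part) = 28/17.
Order-3 pole: residue = g''(a)/2; g''(-8/7) = 0, so the residue is 0.
List the singular points by increasing real part (a conjugate pair: the negative imaginary part first).

Radius of convergence at 0: 3/7.
At -8/7: a pole of order 3; residue 0.
At -1: a logarithmic branch point.
At 3/7: an algebraic (square-root) branch point.


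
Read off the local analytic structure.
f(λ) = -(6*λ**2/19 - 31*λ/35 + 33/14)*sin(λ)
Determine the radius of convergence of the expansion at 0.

The factor -sin(λ) is entire and contributes no finite singular point.
The polynomial part has no poles.
No finite singular points: the Taylor series at 0 converges everywhere.

The radius of convergence is infinite.


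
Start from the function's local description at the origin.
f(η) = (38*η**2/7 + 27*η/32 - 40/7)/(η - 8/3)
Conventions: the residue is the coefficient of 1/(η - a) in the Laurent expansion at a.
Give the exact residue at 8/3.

The residue is 1265/36.

At the order-1 pole 8/3 set g(η) = (η - (8/3))*f(η) = 38*η**2/7 + 27*η/32 - 40/7.
Simple pole: residue = g(a) at a = 8/3, which is 1265/36.


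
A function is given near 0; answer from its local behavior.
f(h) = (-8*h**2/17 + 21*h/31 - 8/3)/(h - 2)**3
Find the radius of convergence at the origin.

Denominator factor (h - 2)^3: pole of order 3 at 2, modulus 2.
The radius of convergence is the smallest modulus among the singular points: 2.

The radius of convergence is 2.


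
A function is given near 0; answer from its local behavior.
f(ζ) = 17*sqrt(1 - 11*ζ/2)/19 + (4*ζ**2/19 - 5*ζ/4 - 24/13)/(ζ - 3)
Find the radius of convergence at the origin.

Denominator factor (ζ - 3): pole of order 1 at 3, modulus 3.
Branch term (17/19)*sqrt(1 - ζ/(2/11)): its argument vanishes at ζ = 2/11, a square-root branch point, modulus 2/11.
The radius of convergence is the smallest modulus among the singular points: 2/11.

The radius of convergence is 2/11.


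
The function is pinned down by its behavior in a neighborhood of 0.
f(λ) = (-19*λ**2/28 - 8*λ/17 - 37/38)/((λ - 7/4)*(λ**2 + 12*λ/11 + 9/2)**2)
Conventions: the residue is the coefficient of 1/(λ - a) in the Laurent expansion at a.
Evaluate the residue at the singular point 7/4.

At the order-1 pole 7/4 set g(λ) = (λ - (7/4))*f(λ) = (-19*λ**2/28 - 8*λ/17 - 37/38)/(λ**2 + 12*λ/11 + 9/2)**2.
Simple pole: residue = g(a) at a = 7/4, which is -38773724/897581147.

The residue is -38773724/897581147.


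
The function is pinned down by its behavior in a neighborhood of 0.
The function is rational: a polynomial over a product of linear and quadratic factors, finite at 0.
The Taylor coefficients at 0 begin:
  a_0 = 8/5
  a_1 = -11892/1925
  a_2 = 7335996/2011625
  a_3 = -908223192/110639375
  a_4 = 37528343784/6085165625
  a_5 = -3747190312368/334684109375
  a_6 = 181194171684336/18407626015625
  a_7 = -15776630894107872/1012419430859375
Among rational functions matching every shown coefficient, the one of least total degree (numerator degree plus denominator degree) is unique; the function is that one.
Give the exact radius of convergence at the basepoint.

The radius of convergence is -1/11 + (1/66)*sqrt(3666).

No rational of total degree below 4 reproduces all 8 coefficients; solving the [2/2] Pade equations on them gives f(u) = (-6*u**2/19 + 34*u/7 - 4/3)/(u**2 - 2*u/11 - 5/6), whose expansion matches every shown term.
Denominator factor (u**2 - 2*u/11 - 5/6): discriminant 1222/363, real irrational roots 1/11 + (1/66)*sqrt(3666) and 1/11 - (1/66)*sqrt(3666); poles of order 1, moduli 1/11 + (1/66)*sqrt(3666) and -1/11 + (1/66)*sqrt(3666).
The radius of convergence is the smallest modulus among the singular points: -1/11 + (1/66)*sqrt(3666).


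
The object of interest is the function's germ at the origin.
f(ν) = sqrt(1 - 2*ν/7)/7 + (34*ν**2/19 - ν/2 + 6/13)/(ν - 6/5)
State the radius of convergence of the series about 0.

The radius of convergence is 6/5.

Denominator factor (ν - 6/5): pole of order 1 at 6/5, modulus 6/5.
Branch term (1/7)*sqrt(1 - ν/(7/2)): its argument vanishes at ν = 7/2, a square-root branch point, modulus 7/2.
The radius of convergence is the smallest modulus among the singular points: 6/5.


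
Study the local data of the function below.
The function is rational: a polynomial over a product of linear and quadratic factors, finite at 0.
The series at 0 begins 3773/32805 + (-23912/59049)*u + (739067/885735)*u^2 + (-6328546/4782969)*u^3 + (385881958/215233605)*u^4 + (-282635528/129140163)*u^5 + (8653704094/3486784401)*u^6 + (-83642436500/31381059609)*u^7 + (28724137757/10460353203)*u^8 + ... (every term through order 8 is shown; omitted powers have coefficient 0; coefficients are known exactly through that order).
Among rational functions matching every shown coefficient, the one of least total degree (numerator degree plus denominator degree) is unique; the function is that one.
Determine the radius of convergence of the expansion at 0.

No rational of total degree below 7 reproduces all 9 coefficients; solving the [1/6] Pade equations on them gives f(u) = (33/5 - 26*u/21)/((u + 9/7)**3*(u + 3)**3), whose expansion matches every shown term.
Denominator factor (u + 9/7)^3: pole of order 3 at -9/7, modulus 9/7.
Denominator factor (u + 3)^3: pole of order 3 at -3, modulus 3.
The radius of convergence is the smallest modulus among the singular points: 9/7.

The radius of convergence is 9/7.


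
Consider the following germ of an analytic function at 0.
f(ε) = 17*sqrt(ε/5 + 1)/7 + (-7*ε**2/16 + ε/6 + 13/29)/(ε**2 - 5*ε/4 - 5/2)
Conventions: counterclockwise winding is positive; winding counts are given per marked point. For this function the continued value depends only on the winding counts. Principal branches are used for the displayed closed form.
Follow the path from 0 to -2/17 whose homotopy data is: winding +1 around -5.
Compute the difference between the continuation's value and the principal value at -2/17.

The rational part is single-valued and drops out of the difference; each branch term changes only by its own monodromy.
(17/7)*sqrt(1 - ε/(-5)): winding +1 is odd, the square root flips sign, contributing -2*(17/7)*sqrt(1 - (-2/17)/(-5)) = -2*(17/7)*sqrt(83/85) = -(2/35)*sqrt(7055).
Summing the contributions at ε = -2/17 gives -(2/35)*sqrt(7055).

Continued minus principal equals -(2/35)*sqrt(7055).


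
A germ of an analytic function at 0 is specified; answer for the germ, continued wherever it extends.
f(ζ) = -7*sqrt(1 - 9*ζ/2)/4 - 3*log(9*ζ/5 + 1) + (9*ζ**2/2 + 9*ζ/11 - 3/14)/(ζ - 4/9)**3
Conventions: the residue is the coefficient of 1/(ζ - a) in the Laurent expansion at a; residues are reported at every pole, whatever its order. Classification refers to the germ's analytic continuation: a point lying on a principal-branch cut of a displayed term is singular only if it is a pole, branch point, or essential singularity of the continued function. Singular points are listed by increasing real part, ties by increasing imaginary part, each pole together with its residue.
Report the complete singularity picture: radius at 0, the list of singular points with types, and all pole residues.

Denominator factor (ζ - 4/9)^3: pole of order 3 at 4/9, modulus 4/9.
Branch term (-3)*log(1 - ζ/(-5/9)): its argument vanishes at ζ = -5/9, a logarithmic branch point, modulus 5/9.
Branch term (-7/4)*sqrt(1 - ζ/(2/9)): its argument vanishes at ζ = 2/9, a square-root branch point, modulus 2/9.
The radius of convergence is the smallest modulus among the singular points: 2/9.
The branch terms are analytic at 4/9 and contribute nothing to the residue; only the rational part matters.
At the order-3 pole 4/9 set g(ζ) = (ζ - (4/9))^3*(rational part) = 9*ζ**2/2 + 9*ζ/11 - 3/14.
Order-3 pole: residue = g''(a)/2; g''(4/9) = 9, so the residue is 9/2.
List the singular points by increasing real part (a conjugate pair: the negative imaginary part first).

Radius of convergence at 0: 2/9.
At -5/9: a logarithmic branch point.
At 2/9: an algebraic (square-root) branch point.
At 4/9: a pole of order 3; residue 9/2.


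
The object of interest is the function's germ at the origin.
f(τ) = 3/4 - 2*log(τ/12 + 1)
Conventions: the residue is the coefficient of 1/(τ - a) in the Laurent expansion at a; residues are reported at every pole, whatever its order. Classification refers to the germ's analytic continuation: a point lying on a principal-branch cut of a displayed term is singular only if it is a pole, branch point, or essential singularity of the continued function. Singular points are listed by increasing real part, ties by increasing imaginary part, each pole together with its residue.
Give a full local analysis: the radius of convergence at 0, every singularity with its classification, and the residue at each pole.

Radius of convergence at 0: 12.
At -12: a logarithmic branch point.

Branch term (-2)*log(1 - τ/(-12)): its argument vanishes at τ = -12, a logarithmic branch point, modulus 12.
The radius of convergence is the smallest modulus among the singular points: 12.


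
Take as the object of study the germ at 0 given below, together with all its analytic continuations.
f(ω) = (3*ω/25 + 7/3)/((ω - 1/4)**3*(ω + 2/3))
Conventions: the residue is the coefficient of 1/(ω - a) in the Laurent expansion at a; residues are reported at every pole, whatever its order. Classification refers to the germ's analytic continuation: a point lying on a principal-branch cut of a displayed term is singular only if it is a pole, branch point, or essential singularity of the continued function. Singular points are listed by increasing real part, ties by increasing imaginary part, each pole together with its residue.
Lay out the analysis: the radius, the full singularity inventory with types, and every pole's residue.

Radius of convergence at 0: 1/4.
At -2/3: a pole of order 1; residue -97344/33275.
At 1/4: a pole of order 3; residue 97344/33275.

Denominator factor (ω - 1/4)^3: pole of order 3 at 1/4, modulus 1/4.
Denominator factor (ω + 2/3): pole of order 1 at -2/3, modulus 2/3.
The radius of convergence is the smallest modulus among the singular points: 1/4.
At the order-1 pole -2/3 set g(ω) = (ω - (-2/3))*f(ω) = (3*ω/25 + 7/3)/(ω - 1/4)**3.
Simple pole: residue = g(a) at a = -2/3, which is -97344/33275.
At the order-3 pole 1/4 set g(ω) = (ω - (1/4))^3*f(ω) = (3*ω/25 + 7/3)/(ω + 2/3).
Order-3 pole: residue = g''(a)/2; g''(1/4) = 194688/33275, so the residue is 97344/33275.
List the singular points by increasing real part (a conjugate pair: the negative imaginary part first).


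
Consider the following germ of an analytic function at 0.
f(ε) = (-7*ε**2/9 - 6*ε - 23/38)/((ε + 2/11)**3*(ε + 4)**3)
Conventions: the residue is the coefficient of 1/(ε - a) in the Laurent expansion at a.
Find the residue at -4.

The residue is -74630501/1064200032.

At the order-3 pole -4 set g(ε) = (ε - (-4))^3*f(ε) = (-7*ε**2/9 - 6*ε - 23/38)/(ε + 2/11)**3.
Order-3 pole: residue = g''(a)/2; g''(-4) = -74630501/532100016, so the residue is -74630501/1064200032.


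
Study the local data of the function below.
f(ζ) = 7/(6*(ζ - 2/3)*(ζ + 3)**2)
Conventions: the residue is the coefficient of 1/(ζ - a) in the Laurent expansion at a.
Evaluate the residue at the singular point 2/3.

The residue is 21/242.

At the order-1 pole 2/3 set g(ζ) = (ζ - (2/3))*f(ζ) = 7/(6*(ζ + 3)**2).
Simple pole: residue = g(a) at a = 2/3, which is 21/242.


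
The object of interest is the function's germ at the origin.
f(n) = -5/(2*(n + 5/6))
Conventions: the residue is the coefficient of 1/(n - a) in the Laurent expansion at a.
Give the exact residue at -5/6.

At the order-1 pole -5/6 set g(n) = (n - (-5/6))*f(n) = -5/2.
Simple pole: residue = g(a) at a = -5/6, which is -5/2.

The residue is -5/2.


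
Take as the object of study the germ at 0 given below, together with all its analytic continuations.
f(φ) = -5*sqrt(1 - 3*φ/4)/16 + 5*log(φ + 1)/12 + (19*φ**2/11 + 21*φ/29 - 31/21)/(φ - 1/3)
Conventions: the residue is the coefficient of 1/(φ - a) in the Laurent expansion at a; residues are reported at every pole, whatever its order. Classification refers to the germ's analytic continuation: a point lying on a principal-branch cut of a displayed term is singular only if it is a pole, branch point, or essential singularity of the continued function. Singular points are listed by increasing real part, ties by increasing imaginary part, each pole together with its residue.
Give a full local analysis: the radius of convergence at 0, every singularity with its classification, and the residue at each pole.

Denominator factor (φ - 1/3): pole of order 1 at 1/3, modulus 1/3.
Branch term (-5/16)*sqrt(1 - φ/(4/3)): its argument vanishes at φ = 4/3, a square-root branch point, modulus 4/3.
Branch term (5/12)*log(1 - φ/(-1)): its argument vanishes at φ = -1, a logarithmic branch point, modulus 1.
The radius of convergence is the smallest modulus among the singular points: 1/3.
The branch terms are analytic at 1/3 and contribute nothing to the residue; only the rational part matters.
At the order-1 pole 1/3 set g(φ) = (φ - (1/3))*(rational part) = 19*φ**2/11 + 21*φ/29 - 31/21.
Simple pole: residue = g(a) at a = 1/3, which is -20959/20097.
List the singular points by increasing real part (a conjugate pair: the negative imaginary part first).

Radius of convergence at 0: 1/3.
At -1: a logarithmic branch point.
At 1/3: a pole of order 1; residue -20959/20097.
At 4/3: an algebraic (square-root) branch point.


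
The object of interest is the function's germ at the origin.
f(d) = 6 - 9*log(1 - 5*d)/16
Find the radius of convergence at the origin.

Branch term (-9/16)*log(1 - d/(1/5)): its argument vanishes at d = 1/5, a logarithmic branch point, modulus 1/5.
The radius of convergence is the smallest modulus among the singular points: 1/5.

The radius of convergence is 1/5.


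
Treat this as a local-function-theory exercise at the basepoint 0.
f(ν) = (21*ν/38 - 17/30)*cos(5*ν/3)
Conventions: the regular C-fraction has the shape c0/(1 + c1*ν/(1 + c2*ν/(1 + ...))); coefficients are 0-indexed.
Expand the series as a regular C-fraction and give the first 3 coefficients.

The regular C-fraction coefficients are [-17/30, 315/323, -878855/366282].

Taylor coefficients (expand at 0): a_0 = -17/30, a_1 = 21/38, a_2 = 85/108.
c0 = a_0 = -17/30. Peel one level at a time: if S = 1 + c*ν/S' with S'(0) = 1, then c is the ν-coefficient of S and S' = c*ν/(S - 1).
S_1 = c0/f = 1 + (315/323)*ν + (4394275/1877922)*ν^2 + ...; c1 = 315/323.
S_2 = c1*ν/(S_1 - 1) = 1 + (-878855/366282)*ν + ...; c2 = -878855/366282.


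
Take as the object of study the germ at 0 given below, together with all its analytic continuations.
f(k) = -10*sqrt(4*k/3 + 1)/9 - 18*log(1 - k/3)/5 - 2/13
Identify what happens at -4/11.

There is no denominator, hence no pole anywhere.
Branch term log(1 - k/(3)): argument at -4/11 is 37/33, nonzero, so -4/11 is not its branch point (a point on a principal cut is still regular for the continued germ).
Branch term sqrt(1 - k/(-3/4)): argument at -4/11 is 17/33, nonzero, so -4/11 is not its branch point (a point on a principal cut is still regular for the continued germ).
So the germ continues analytically to -4/11.

The point is a regular point.


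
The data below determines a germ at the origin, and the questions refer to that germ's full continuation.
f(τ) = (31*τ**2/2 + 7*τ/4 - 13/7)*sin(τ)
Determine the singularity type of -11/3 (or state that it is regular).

The point is a regular point.

There is no denominator, hence no pole anywhere.
The factor sin(τ) is entire.
So the germ continues analytically to -11/3.


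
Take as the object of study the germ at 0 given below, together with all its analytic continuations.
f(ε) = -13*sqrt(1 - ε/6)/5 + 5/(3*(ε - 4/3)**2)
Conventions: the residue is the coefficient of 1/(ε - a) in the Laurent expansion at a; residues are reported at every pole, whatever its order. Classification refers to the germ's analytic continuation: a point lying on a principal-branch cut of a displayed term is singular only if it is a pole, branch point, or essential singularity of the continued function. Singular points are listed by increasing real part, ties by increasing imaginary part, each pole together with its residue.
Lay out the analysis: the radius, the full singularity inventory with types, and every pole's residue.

Denominator factor (ε - 4/3)^2: pole of order 2 at 4/3, modulus 4/3.
Branch term (-13/5)*sqrt(1 - ε/(6)): its argument vanishes at ε = 6, a square-root branch point, modulus 6.
The radius of convergence is the smallest modulus among the singular points: 4/3.
The branch term is analytic at 4/3 and contributes nothing to the residue; only the rational part matters.
At the order-2 pole 4/3 set g(ε) = (ε - (4/3))^2*(rational part) = 5/3.
Order-2 pole: residue = g'(a); g'(4/3) = 0, so the residue is 0.
List the singular points by increasing real part (a conjugate pair: the negative imaginary part first).

Radius of convergence at 0: 4/3.
At 4/3: a pole of order 2; residue 0.
At 6: an algebraic (square-root) branch point.


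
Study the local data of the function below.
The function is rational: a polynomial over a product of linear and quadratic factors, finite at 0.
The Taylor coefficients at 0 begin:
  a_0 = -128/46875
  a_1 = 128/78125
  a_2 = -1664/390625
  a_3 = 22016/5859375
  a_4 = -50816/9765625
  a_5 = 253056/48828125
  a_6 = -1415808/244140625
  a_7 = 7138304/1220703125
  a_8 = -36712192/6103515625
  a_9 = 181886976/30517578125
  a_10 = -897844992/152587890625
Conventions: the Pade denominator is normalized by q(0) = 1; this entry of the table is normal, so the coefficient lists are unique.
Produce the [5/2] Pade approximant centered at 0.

The Pade approximant has numerator coefficients [-128/46875, 235153/176765625, -78874/58921875, 2408368/1473046875, -11288593/22095703125, 152874733/184130859375]; denominator coefficients [1, 272299/2413440, -806159/804480].

Taylor coefficients needed (read off): a_0 = -128/46875, a_1 = 128/78125, a_2 = -1664/390625, a_3 = 22016/5859375, a_4 = -50816/9765625, a_5 = 253056/48828125, a_6 = -1415808/244140625, a_7 = 7138304/1220703125.
Write the denominator as Q(w) = 1 + q1*w + q2*w^2. Requiring Q*f - P = O(w^8) with deg P <= 5 kills the coefficients of w^6..w^7 in Q*f:
  w^6: a_6 + q1*a_5 + q2*a_4 = 0, i.e. -1415808/244140625 + (253056/48828125)*q1 + (-50816/9765625)*q2 = 0.
  w^7: a_7 + q1*a_6 + q2*a_5 = 0, i.e. 7138304/1220703125 + (-1415808/244140625)*q1 + (253056/48828125)*q2 = 0.
Solving this linear system: q1 = 272299/2413440, q2 = -806159/804480.
The numerator is Q*f truncated at degree 5: P0 = a_0 = -128/46875; P1 = a_1 + q1*a_0 = 235153/176765625; P2 = a_2 + q1*a_1 + q2*a_0 = -78874/58921875; P3 = a_3 + q1*a_2 + q2*a_1 = 2408368/1473046875; P4 = a_4 + q1*a_3 + q2*a_2 = -11288593/22095703125; P5 = a_5 + q1*a_4 + q2*a_3 = 152874733/184130859375.


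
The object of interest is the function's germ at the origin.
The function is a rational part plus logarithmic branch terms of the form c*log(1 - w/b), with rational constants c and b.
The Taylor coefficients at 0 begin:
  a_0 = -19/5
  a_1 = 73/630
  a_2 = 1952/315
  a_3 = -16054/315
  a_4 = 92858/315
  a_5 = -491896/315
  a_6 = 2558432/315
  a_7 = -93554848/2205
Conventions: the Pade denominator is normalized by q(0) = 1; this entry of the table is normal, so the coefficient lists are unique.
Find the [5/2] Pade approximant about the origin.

Taylor coefficients needed (read off): a_0 = -19/5, a_1 = 73/630, a_2 = 1952/315, a_3 = -16054/315, a_4 = 92858/315, a_5 = -491896/315, a_6 = 2558432/315, a_7 = -93554848/2205.
Write the denominator as Q(w) = 1 + q1*w + q2*w^2. Requiring Q*f - P = O(w^8) with deg P <= 5 kills the coefficients of w^6..w^7 in Q*f:
  w^6: a_6 + q1*a_5 + q2*a_4 = 0, i.e. 2558432/315 + (-491896/315)*q1 + (92858/315)*q2 = 0.
  w^7: a_7 + q1*a_6 + q2*a_5 = 0, i.e. -93554848/2205 + (2558432/315)*q1 + (-491896/315)*q2 = 0.
Solving this linear system: q1 = 174413/43918, q2 = -143058/21959.
The numerator is Q*f truncated at degree 5: P0 = a_0 = -19/5; P1 = a_1 + q1*a_0 = -2113973/141165; P2 = a_2 + q1*a_1 + q2*a_0 = 57943315/1844556; P3 = a_3 + q1*a_2 + q2*a_1 = -4167207/153713; P4 = a_4 + q1*a_3 + q2*a_2 = 7995699/153713; P5 = a_5 + q1*a_4 + q2*a_3 = -9045999/153713.

The Pade approximant has numerator coefficients [-19/5, -2113973/141165, 57943315/1844556, -4167207/153713, 7995699/153713, -9045999/153713]; denominator coefficients [1, 174413/43918, -143058/21959].


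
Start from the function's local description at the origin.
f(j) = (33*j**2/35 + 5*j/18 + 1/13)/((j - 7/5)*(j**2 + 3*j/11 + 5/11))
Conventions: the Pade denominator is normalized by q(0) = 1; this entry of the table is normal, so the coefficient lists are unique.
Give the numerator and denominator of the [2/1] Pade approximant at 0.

Taylor coefficients needed (expand at 0): a_0 = -11/91, a_1 = -25817/57330, a_2 = -1323289/1003275, a_3 = 5349388/11704875.
Write the denominator as Q(j) = 1 + q1*j. Requiring Q*f - P = O(j^4) with deg P <= 2 kills the coefficients of j^3..j^3 in Q*f:
  j^3: a_3 + q1*a_2 = 0, i.e. 5349388/11704875 + (-1323289/1003275)*q1 = 0.
Solving this linear system: q1 = 1458924/4210465.
The numerator is Q*f truncated at degree 2: P0 = a_0 = -11/91; P1 = a_1 + q1*a_0 = -7460717/15157674; P2 = a_2 + q1*a_1 = -5086367539/3448370835.

The Pade approximant has numerator coefficients [-11/91, -7460717/15157674, -5086367539/3448370835]; denominator coefficients [1, 1458924/4210465].


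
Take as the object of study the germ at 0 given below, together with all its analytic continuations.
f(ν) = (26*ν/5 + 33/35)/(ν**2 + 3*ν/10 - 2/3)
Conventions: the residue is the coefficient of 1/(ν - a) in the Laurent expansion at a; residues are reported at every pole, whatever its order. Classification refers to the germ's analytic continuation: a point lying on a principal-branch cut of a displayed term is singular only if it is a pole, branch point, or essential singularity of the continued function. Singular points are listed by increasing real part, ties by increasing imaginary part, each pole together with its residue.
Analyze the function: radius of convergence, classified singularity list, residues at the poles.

Denominator factor (ν**2 + 3*ν/10 - 2/3): discriminant 827/300, real irrational roots -3/20 + (1/60)*sqrt(2481) and -3/20 - (1/60)*sqrt(2481); poles of order 1, moduli -3/20 + (1/60)*sqrt(2481) and 3/20 + (1/60)*sqrt(2481).
The radius of convergence is the smallest modulus among the singular points: -3/20 + (1/60)*sqrt(2481).
The factor ν**2 + 3*ν/10 - 2/3 splits as (ν - a)(ν - a') with a = -3/20 - (1/60)*sqrt(2481), a' = -3/20 + (1/60)*sqrt(2481). At the order-1 pole a set g(ν) = (ν - a)*f(ν) = [26*ν/5 + 33/35] / (ν - a').
Simple pole: residue = g(a) at a = -3/20 - (1/60)*sqrt(2481), which is 13/5 - (57/28945)*sqrt(2481).
The factor ν**2 + 3*ν/10 - 2/3 splits as (ν - a)(ν - a') with a = -3/20 + (1/60)*sqrt(2481), a' = -3/20 - (1/60)*sqrt(2481). At the order-1 pole a set g(ν) = (ν - a)*f(ν) = [26*ν/5 + 33/35] / (ν - a').
Simple pole: residue = g(a) at a = -3/20 + (1/60)*sqrt(2481), which is 13/5 + (57/28945)*sqrt(2481).
List the singular points by increasing real part (a conjugate pair: the negative imaginary part first).

Radius of convergence at 0: -3/20 + (1/60)*sqrt(2481).
At -3/20 - (1/60)*sqrt(2481): a pole of order 1; residue 13/5 - (57/28945)*sqrt(2481).
At -3/20 + (1/60)*sqrt(2481): a pole of order 1; residue 13/5 + (57/28945)*sqrt(2481).
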